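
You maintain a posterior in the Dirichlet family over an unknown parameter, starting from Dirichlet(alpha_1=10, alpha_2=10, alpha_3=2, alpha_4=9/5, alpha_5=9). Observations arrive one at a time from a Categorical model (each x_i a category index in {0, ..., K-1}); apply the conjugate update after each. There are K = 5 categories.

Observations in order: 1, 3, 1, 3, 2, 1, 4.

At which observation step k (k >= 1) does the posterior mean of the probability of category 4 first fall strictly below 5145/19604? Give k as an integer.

obs 1: x=1 → posterior Dirichlet(10, 11, 2, 9/5, 9)
obs 2: x=3 → posterior Dirichlet(10, 11, 2, 14/5, 9)
obs 3: x=1 → posterior Dirichlet(10, 12, 2, 14/5, 9)
obs 4: x=3 → posterior Dirichlet(10, 12, 2, 19/5, 9)
obs 5: x=2 → posterior Dirichlet(10, 12, 3, 19/5, 9)
obs 6: x=1 → posterior Dirichlet(10, 13, 3, 19/5, 9)
obs 7: x=4 → posterior Dirichlet(10, 13, 3, 19/5, 10)

k = 2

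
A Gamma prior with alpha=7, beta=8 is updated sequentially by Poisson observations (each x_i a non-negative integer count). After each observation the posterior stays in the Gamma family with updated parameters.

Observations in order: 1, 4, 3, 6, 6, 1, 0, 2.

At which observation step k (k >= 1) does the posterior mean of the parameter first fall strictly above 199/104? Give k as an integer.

obs 1: x=1 → posterior Gamma(8, 9)
obs 2: x=4 → posterior Gamma(12, 10)
obs 3: x=3 → posterior Gamma(15, 11)
obs 4: x=6 → posterior Gamma(21, 12)
obs 5: x=6 → posterior Gamma(27, 13)
obs 6: x=1 → posterior Gamma(28, 14)
obs 7: x=0 → posterior Gamma(28, 15)
obs 8: x=2 → posterior Gamma(30, 16)

k = 5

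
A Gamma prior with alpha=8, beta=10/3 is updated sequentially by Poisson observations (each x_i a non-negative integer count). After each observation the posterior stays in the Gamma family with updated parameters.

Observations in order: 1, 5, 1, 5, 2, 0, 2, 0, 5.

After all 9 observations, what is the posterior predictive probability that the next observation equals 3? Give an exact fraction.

obs 1: x=1 → posterior Gamma(9, 13/3)
obs 2: x=5 → posterior Gamma(14, 16/3)
obs 3: x=1 → posterior Gamma(15, 19/3)
obs 4: x=5 → posterior Gamma(20, 22/3)
obs 5: x=2 → posterior Gamma(22, 25/3)
obs 6: x=0 → posterior Gamma(22, 28/3)
obs 7: x=2 → posterior Gamma(24, 31/3)
obs 8: x=0 → posterior Gamma(24, 34/3)
obs 9: x=5 → posterior Gamma(29, 37/3)

72941292367017643174779891534757562323550642626821/368934881474191032320000000000000000000000000000000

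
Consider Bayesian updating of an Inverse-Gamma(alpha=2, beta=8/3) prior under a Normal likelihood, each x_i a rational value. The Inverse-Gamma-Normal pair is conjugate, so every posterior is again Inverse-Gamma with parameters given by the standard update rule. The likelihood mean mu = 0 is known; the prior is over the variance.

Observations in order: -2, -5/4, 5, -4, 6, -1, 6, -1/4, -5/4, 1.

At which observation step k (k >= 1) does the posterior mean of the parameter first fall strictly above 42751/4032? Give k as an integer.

k = 5

obs 1: x=-2 → posterior Inverse-Gamma(5/2, 14/3)
obs 2: x=-5/4 → posterior Inverse-Gamma(3, 523/96)
obs 3: x=5 → posterior Inverse-Gamma(7/2, 1723/96)
obs 4: x=-4 → posterior Inverse-Gamma(4, 2491/96)
obs 5: x=6 → posterior Inverse-Gamma(9/2, 4219/96)
obs 6: x=-1 → posterior Inverse-Gamma(5, 4267/96)
obs 7: x=6 → posterior Inverse-Gamma(11/2, 5995/96)
obs 8: x=-1/4 → posterior Inverse-Gamma(6, 2999/48)
obs 9: x=-5/4 → posterior Inverse-Gamma(13/2, 6073/96)
obs 10: x=1 → posterior Inverse-Gamma(7, 6121/96)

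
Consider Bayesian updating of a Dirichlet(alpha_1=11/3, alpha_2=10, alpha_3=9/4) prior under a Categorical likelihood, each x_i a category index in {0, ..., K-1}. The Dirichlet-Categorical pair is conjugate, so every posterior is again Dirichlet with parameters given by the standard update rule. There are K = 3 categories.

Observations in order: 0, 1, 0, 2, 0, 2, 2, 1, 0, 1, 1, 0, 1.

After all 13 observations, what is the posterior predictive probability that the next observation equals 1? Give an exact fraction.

obs 1: x=0 → posterior Dirichlet(14/3, 10, 9/4)
obs 2: x=1 → posterior Dirichlet(14/3, 11, 9/4)
obs 3: x=0 → posterior Dirichlet(17/3, 11, 9/4)
obs 4: x=2 → posterior Dirichlet(17/3, 11, 13/4)
obs 5: x=0 → posterior Dirichlet(20/3, 11, 13/4)
obs 6: x=2 → posterior Dirichlet(20/3, 11, 17/4)
obs 7: x=2 → posterior Dirichlet(20/3, 11, 21/4)
obs 8: x=1 → posterior Dirichlet(20/3, 12, 21/4)
obs 9: x=0 → posterior Dirichlet(23/3, 12, 21/4)
obs 10: x=1 → posterior Dirichlet(23/3, 13, 21/4)
obs 11: x=1 → posterior Dirichlet(23/3, 14, 21/4)
obs 12: x=0 → posterior Dirichlet(26/3, 14, 21/4)
obs 13: x=1 → posterior Dirichlet(26/3, 15, 21/4)

180/347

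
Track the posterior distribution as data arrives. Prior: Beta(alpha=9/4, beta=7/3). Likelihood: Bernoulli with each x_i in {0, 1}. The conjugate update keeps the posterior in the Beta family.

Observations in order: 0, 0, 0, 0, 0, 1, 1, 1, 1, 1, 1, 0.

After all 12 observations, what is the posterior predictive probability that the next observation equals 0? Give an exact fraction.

obs 1: x=0 → posterior Beta(9/4, 10/3)
obs 2: x=0 → posterior Beta(9/4, 13/3)
obs 3: x=0 → posterior Beta(9/4, 16/3)
obs 4: x=0 → posterior Beta(9/4, 19/3)
obs 5: x=0 → posterior Beta(9/4, 22/3)
obs 6: x=1 → posterior Beta(13/4, 22/3)
obs 7: x=1 → posterior Beta(17/4, 22/3)
obs 8: x=1 → posterior Beta(21/4, 22/3)
obs 9: x=1 → posterior Beta(25/4, 22/3)
obs 10: x=1 → posterior Beta(29/4, 22/3)
obs 11: x=1 → posterior Beta(33/4, 22/3)
obs 12: x=0 → posterior Beta(33/4, 25/3)

100/199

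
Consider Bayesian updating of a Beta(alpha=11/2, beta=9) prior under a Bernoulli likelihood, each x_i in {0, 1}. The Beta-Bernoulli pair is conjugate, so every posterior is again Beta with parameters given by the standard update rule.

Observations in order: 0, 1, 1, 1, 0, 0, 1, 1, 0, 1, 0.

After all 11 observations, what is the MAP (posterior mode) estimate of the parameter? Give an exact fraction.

21/47

obs 1: x=0 → posterior Beta(11/2, 10)
obs 2: x=1 → posterior Beta(13/2, 10)
obs 3: x=1 → posterior Beta(15/2, 10)
obs 4: x=1 → posterior Beta(17/2, 10)
obs 5: x=0 → posterior Beta(17/2, 11)
obs 6: x=0 → posterior Beta(17/2, 12)
obs 7: x=1 → posterior Beta(19/2, 12)
obs 8: x=1 → posterior Beta(21/2, 12)
obs 9: x=0 → posterior Beta(21/2, 13)
obs 10: x=1 → posterior Beta(23/2, 13)
obs 11: x=0 → posterior Beta(23/2, 14)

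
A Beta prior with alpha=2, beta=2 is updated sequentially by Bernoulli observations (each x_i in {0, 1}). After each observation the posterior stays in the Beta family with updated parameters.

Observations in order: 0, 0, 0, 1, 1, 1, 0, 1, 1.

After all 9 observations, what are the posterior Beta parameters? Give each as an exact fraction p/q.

alpha=7, beta=6

obs 1: x=0 → posterior Beta(2, 3)
obs 2: x=0 → posterior Beta(2, 4)
obs 3: x=0 → posterior Beta(2, 5)
obs 4: x=1 → posterior Beta(3, 5)
obs 5: x=1 → posterior Beta(4, 5)
obs 6: x=1 → posterior Beta(5, 5)
obs 7: x=0 → posterior Beta(5, 6)
obs 8: x=1 → posterior Beta(6, 6)
obs 9: x=1 → posterior Beta(7, 6)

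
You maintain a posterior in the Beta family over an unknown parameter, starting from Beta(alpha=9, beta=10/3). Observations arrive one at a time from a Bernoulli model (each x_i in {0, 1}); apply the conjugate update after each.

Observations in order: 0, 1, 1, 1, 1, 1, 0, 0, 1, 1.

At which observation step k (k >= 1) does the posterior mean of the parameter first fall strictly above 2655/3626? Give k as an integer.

obs 1: x=0 → posterior Beta(9, 13/3)
obs 2: x=1 → posterior Beta(10, 13/3)
obs 3: x=1 → posterior Beta(11, 13/3)
obs 4: x=1 → posterior Beta(12, 13/3)
obs 5: x=1 → posterior Beta(13, 13/3)
obs 6: x=1 → posterior Beta(14, 13/3)
obs 7: x=0 → posterior Beta(14, 16/3)
obs 8: x=0 → posterior Beta(14, 19/3)
obs 9: x=1 → posterior Beta(15, 19/3)
obs 10: x=1 → posterior Beta(16, 19/3)

k = 4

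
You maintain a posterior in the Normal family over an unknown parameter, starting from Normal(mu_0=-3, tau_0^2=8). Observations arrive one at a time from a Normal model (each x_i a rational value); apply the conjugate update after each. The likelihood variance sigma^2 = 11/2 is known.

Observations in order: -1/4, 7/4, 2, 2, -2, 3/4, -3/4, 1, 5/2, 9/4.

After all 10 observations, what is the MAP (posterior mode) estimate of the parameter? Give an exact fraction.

obs 1: x=-1/4 → posterior Normal(-37/27, 88/27)
obs 2: x=7/4 → posterior Normal(-9/43, 88/43)
obs 3: x=2 → posterior Normal(23/59, 88/59)
obs 4: x=2 → posterior Normal(11/15, 88/75)
obs 5: x=-2 → posterior Normal(23/91, 88/91)
obs 6: x=3/4 → posterior Normal(35/107, 88/107)
obs 7: x=-3/4 → posterior Normal(23/123, 88/123)
obs 8: x=1 → posterior Normal(39/139, 88/139)
obs 9: x=5/2 → posterior Normal(79/155, 88/155)
obs 10: x=9/4 → posterior Normal(115/171, 88/171)

115/171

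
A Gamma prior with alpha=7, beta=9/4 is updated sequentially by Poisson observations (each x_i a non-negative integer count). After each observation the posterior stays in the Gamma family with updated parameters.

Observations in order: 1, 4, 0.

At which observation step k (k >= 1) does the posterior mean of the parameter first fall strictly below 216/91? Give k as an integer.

k = 3

obs 1: x=1 → posterior Gamma(8, 13/4)
obs 2: x=4 → posterior Gamma(12, 17/4)
obs 3: x=0 → posterior Gamma(12, 21/4)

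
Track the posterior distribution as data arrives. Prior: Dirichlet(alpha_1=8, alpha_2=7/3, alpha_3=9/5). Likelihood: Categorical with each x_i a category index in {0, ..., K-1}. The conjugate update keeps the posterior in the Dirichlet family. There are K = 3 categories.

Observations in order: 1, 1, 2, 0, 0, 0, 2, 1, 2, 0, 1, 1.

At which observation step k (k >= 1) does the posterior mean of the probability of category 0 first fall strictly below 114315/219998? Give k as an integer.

k = 11

obs 1: x=1 → posterior Dirichlet(8, 10/3, 9/5)
obs 2: x=1 → posterior Dirichlet(8, 13/3, 9/5)
obs 3: x=2 → posterior Dirichlet(8, 13/3, 14/5)
obs 4: x=0 → posterior Dirichlet(9, 13/3, 14/5)
obs 5: x=0 → posterior Dirichlet(10, 13/3, 14/5)
obs 6: x=0 → posterior Dirichlet(11, 13/3, 14/5)
obs 7: x=2 → posterior Dirichlet(11, 13/3, 19/5)
obs 8: x=1 → posterior Dirichlet(11, 16/3, 19/5)
obs 9: x=2 → posterior Dirichlet(11, 16/3, 24/5)
obs 10: x=0 → posterior Dirichlet(12, 16/3, 24/5)
obs 11: x=1 → posterior Dirichlet(12, 19/3, 24/5)
obs 12: x=1 → posterior Dirichlet(12, 22/3, 24/5)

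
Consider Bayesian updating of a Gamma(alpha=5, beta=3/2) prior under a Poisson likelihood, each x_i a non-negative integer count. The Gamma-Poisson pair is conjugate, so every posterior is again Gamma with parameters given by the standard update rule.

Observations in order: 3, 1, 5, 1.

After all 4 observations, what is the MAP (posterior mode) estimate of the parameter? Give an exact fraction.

obs 1: x=3 → posterior Gamma(8, 5/2)
obs 2: x=1 → posterior Gamma(9, 7/2)
obs 3: x=5 → posterior Gamma(14, 9/2)
obs 4: x=1 → posterior Gamma(15, 11/2)

28/11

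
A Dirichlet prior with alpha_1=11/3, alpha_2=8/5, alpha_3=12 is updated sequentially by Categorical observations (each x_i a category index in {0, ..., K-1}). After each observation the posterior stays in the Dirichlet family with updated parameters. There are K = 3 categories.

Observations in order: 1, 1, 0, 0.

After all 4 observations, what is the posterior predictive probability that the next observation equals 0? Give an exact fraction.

obs 1: x=1 → posterior Dirichlet(11/3, 13/5, 12)
obs 2: x=1 → posterior Dirichlet(11/3, 18/5, 12)
obs 3: x=0 → posterior Dirichlet(14/3, 18/5, 12)
obs 4: x=0 → posterior Dirichlet(17/3, 18/5, 12)

85/319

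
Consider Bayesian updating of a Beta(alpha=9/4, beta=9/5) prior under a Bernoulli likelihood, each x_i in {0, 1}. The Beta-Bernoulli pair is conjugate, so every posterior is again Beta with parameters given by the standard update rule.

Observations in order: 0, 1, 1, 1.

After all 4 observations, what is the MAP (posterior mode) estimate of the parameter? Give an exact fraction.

85/121

obs 1: x=0 → posterior Beta(9/4, 14/5)
obs 2: x=1 → posterior Beta(13/4, 14/5)
obs 3: x=1 → posterior Beta(17/4, 14/5)
obs 4: x=1 → posterior Beta(21/4, 14/5)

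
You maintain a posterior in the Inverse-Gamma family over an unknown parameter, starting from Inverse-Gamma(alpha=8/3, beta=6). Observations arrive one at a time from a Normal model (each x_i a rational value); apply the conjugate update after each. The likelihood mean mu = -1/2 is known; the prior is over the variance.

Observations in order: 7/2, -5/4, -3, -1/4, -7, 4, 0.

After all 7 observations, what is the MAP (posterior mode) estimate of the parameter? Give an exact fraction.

obs 1: x=7/2 → posterior Inverse-Gamma(19/6, 14)
obs 2: x=-5/4 → posterior Inverse-Gamma(11/3, 457/32)
obs 3: x=-3 → posterior Inverse-Gamma(25/6, 557/32)
obs 4: x=-1/4 → posterior Inverse-Gamma(14/3, 279/16)
obs 5: x=-7 → posterior Inverse-Gamma(31/6, 617/16)
obs 6: x=4 → posterior Inverse-Gamma(17/3, 779/16)
obs 7: x=0 → posterior Inverse-Gamma(37/6, 781/16)

2343/344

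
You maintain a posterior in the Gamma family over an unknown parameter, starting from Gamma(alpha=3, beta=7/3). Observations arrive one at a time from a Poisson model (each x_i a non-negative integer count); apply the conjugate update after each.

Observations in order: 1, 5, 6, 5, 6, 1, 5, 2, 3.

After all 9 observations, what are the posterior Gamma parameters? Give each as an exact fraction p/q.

alpha=37, beta=34/3

obs 1: x=1 → posterior Gamma(4, 10/3)
obs 2: x=5 → posterior Gamma(9, 13/3)
obs 3: x=6 → posterior Gamma(15, 16/3)
obs 4: x=5 → posterior Gamma(20, 19/3)
obs 5: x=6 → posterior Gamma(26, 22/3)
obs 6: x=1 → posterior Gamma(27, 25/3)
obs 7: x=5 → posterior Gamma(32, 28/3)
obs 8: x=2 → posterior Gamma(34, 31/3)
obs 9: x=3 → posterior Gamma(37, 34/3)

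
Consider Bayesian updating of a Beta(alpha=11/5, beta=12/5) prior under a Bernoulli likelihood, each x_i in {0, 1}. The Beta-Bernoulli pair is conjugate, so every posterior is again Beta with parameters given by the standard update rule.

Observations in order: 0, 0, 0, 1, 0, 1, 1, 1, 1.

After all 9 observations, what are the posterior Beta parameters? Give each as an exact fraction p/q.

obs 1: x=0 → posterior Beta(11/5, 17/5)
obs 2: x=0 → posterior Beta(11/5, 22/5)
obs 3: x=0 → posterior Beta(11/5, 27/5)
obs 4: x=1 → posterior Beta(16/5, 27/5)
obs 5: x=0 → posterior Beta(16/5, 32/5)
obs 6: x=1 → posterior Beta(21/5, 32/5)
obs 7: x=1 → posterior Beta(26/5, 32/5)
obs 8: x=1 → posterior Beta(31/5, 32/5)
obs 9: x=1 → posterior Beta(36/5, 32/5)

alpha=36/5, beta=32/5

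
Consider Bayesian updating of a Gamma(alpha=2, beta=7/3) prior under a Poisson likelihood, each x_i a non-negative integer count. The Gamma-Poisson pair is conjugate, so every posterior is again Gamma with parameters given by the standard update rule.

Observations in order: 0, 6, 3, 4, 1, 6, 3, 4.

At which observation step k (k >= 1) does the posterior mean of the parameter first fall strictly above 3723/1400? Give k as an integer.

k = 7

obs 1: x=0 → posterior Gamma(2, 10/3)
obs 2: x=6 → posterior Gamma(8, 13/3)
obs 3: x=3 → posterior Gamma(11, 16/3)
obs 4: x=4 → posterior Gamma(15, 19/3)
obs 5: x=1 → posterior Gamma(16, 22/3)
obs 6: x=6 → posterior Gamma(22, 25/3)
obs 7: x=3 → posterior Gamma(25, 28/3)
obs 8: x=4 → posterior Gamma(29, 31/3)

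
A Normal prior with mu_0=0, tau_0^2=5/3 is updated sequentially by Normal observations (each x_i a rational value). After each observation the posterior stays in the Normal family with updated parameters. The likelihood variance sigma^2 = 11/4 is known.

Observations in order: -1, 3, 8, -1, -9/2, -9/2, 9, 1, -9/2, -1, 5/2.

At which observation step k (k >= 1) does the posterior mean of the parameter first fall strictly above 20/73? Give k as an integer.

k = 2

obs 1: x=-1 → posterior Normal(-20/53, 55/53)
obs 2: x=3 → posterior Normal(40/73, 55/73)
obs 3: x=8 → posterior Normal(200/93, 55/93)
obs 4: x=-1 → posterior Normal(180/113, 55/113)
obs 5: x=-9/2 → posterior Normal(90/133, 55/133)
obs 6: x=-9/2 → posterior Normal(0, 55/153)
obs 7: x=9 → posterior Normal(180/173, 55/173)
obs 8: x=1 → posterior Normal(200/193, 55/193)
obs 9: x=-9/2 → posterior Normal(110/213, 55/213)
obs 10: x=-1 → posterior Normal(90/233, 55/233)
obs 11: x=5/2 → posterior Normal(140/253, 5/23)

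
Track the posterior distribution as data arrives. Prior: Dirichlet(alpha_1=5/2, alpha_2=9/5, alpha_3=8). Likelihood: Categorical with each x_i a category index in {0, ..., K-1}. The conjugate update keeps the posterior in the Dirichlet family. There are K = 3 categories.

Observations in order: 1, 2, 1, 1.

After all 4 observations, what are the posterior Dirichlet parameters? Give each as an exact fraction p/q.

alpha_1=5/2, alpha_2=24/5, alpha_3=9

obs 1: x=1 → posterior Dirichlet(5/2, 14/5, 8)
obs 2: x=2 → posterior Dirichlet(5/2, 14/5, 9)
obs 3: x=1 → posterior Dirichlet(5/2, 19/5, 9)
obs 4: x=1 → posterior Dirichlet(5/2, 24/5, 9)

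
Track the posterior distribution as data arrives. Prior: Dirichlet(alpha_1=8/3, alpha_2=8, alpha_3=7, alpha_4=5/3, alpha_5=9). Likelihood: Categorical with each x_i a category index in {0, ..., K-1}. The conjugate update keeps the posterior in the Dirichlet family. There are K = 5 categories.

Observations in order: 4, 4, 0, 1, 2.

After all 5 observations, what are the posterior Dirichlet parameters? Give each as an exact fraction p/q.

obs 1: x=4 → posterior Dirichlet(8/3, 8, 7, 5/3, 10)
obs 2: x=4 → posterior Dirichlet(8/3, 8, 7, 5/3, 11)
obs 3: x=0 → posterior Dirichlet(11/3, 8, 7, 5/3, 11)
obs 4: x=1 → posterior Dirichlet(11/3, 9, 7, 5/3, 11)
obs 5: x=2 → posterior Dirichlet(11/3, 9, 8, 5/3, 11)

alpha_1=11/3, alpha_2=9, alpha_3=8, alpha_4=5/3, alpha_5=11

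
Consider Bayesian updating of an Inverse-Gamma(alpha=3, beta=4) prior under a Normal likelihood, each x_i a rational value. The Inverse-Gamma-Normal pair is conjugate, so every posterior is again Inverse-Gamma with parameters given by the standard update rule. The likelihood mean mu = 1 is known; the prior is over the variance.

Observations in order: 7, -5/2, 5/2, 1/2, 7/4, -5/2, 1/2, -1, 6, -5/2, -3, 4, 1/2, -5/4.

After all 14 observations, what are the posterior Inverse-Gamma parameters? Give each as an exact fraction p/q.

alpha=10, beta=1147/16

obs 1: x=7 → posterior Inverse-Gamma(7/2, 22)
obs 2: x=-5/2 → posterior Inverse-Gamma(4, 225/8)
obs 3: x=5/2 → posterior Inverse-Gamma(9/2, 117/4)
obs 4: x=1/2 → posterior Inverse-Gamma(5, 235/8)
obs 5: x=7/4 → posterior Inverse-Gamma(11/2, 949/32)
obs 6: x=-5/2 → posterior Inverse-Gamma(6, 1145/32)
obs 7: x=1/2 → posterior Inverse-Gamma(13/2, 1149/32)
obs 8: x=-1 → posterior Inverse-Gamma(7, 1213/32)
obs 9: x=6 → posterior Inverse-Gamma(15/2, 1613/32)
obs 10: x=-5/2 → posterior Inverse-Gamma(8, 1809/32)
obs 11: x=-3 → posterior Inverse-Gamma(17/2, 2065/32)
obs 12: x=4 → posterior Inverse-Gamma(9, 2209/32)
obs 13: x=1/2 → posterior Inverse-Gamma(19/2, 2213/32)
obs 14: x=-5/4 → posterior Inverse-Gamma(10, 1147/16)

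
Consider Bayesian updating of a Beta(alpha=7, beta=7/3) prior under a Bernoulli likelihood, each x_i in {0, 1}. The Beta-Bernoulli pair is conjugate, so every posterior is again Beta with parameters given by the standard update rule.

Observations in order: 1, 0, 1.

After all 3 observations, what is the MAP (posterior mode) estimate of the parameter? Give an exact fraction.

24/31

obs 1: x=1 → posterior Beta(8, 7/3)
obs 2: x=0 → posterior Beta(8, 10/3)
obs 3: x=1 → posterior Beta(9, 10/3)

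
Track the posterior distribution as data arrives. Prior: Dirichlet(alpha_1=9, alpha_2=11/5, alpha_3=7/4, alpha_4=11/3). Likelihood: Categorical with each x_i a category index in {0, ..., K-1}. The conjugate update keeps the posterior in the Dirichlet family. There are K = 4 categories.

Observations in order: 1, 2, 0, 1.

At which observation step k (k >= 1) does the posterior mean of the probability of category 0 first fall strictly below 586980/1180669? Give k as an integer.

obs 1: x=1 → posterior Dirichlet(9, 16/5, 7/4, 11/3)
obs 2: x=2 → posterior Dirichlet(9, 16/5, 11/4, 11/3)
obs 3: x=0 → posterior Dirichlet(10, 16/5, 11/4, 11/3)
obs 4: x=1 → posterior Dirichlet(10, 21/5, 11/4, 11/3)

k = 2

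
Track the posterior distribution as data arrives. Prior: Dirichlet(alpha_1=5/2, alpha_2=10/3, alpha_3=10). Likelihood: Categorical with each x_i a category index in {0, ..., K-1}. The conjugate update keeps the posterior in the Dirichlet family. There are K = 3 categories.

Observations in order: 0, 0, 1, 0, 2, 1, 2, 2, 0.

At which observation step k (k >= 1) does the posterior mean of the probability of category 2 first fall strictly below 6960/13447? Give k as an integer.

k = 4

obs 1: x=0 → posterior Dirichlet(7/2, 10/3, 10)
obs 2: x=0 → posterior Dirichlet(9/2, 10/3, 10)
obs 3: x=1 → posterior Dirichlet(9/2, 13/3, 10)
obs 4: x=0 → posterior Dirichlet(11/2, 13/3, 10)
obs 5: x=2 → posterior Dirichlet(11/2, 13/3, 11)
obs 6: x=1 → posterior Dirichlet(11/2, 16/3, 11)
obs 7: x=2 → posterior Dirichlet(11/2, 16/3, 12)
obs 8: x=2 → posterior Dirichlet(11/2, 16/3, 13)
obs 9: x=0 → posterior Dirichlet(13/2, 16/3, 13)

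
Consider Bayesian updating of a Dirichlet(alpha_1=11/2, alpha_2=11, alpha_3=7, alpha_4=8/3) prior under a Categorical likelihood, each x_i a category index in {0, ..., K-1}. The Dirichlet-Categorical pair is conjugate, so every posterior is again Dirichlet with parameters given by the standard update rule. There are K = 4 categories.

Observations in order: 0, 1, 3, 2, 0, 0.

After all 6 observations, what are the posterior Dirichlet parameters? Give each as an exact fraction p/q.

obs 1: x=0 → posterior Dirichlet(13/2, 11, 7, 8/3)
obs 2: x=1 → posterior Dirichlet(13/2, 12, 7, 8/3)
obs 3: x=3 → posterior Dirichlet(13/2, 12, 7, 11/3)
obs 4: x=2 → posterior Dirichlet(13/2, 12, 8, 11/3)
obs 5: x=0 → posterior Dirichlet(15/2, 12, 8, 11/3)
obs 6: x=0 → posterior Dirichlet(17/2, 12, 8, 11/3)

alpha_1=17/2, alpha_2=12, alpha_3=8, alpha_4=11/3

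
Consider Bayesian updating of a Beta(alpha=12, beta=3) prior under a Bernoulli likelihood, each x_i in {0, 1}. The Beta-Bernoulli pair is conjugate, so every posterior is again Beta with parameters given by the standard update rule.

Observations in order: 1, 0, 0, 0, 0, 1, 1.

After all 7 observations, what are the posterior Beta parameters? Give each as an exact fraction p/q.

obs 1: x=1 → posterior Beta(13, 3)
obs 2: x=0 → posterior Beta(13, 4)
obs 3: x=0 → posterior Beta(13, 5)
obs 4: x=0 → posterior Beta(13, 6)
obs 5: x=0 → posterior Beta(13, 7)
obs 6: x=1 → posterior Beta(14, 7)
obs 7: x=1 → posterior Beta(15, 7)

alpha=15, beta=7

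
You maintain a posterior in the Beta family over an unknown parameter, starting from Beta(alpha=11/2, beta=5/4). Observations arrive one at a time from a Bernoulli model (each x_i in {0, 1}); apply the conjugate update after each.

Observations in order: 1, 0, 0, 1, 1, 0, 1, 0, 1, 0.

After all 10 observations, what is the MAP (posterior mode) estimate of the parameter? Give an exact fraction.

38/59

obs 1: x=1 → posterior Beta(13/2, 5/4)
obs 2: x=0 → posterior Beta(13/2, 9/4)
obs 3: x=0 → posterior Beta(13/2, 13/4)
obs 4: x=1 → posterior Beta(15/2, 13/4)
obs 5: x=1 → posterior Beta(17/2, 13/4)
obs 6: x=0 → posterior Beta(17/2, 17/4)
obs 7: x=1 → posterior Beta(19/2, 17/4)
obs 8: x=0 → posterior Beta(19/2, 21/4)
obs 9: x=1 → posterior Beta(21/2, 21/4)
obs 10: x=0 → posterior Beta(21/2, 25/4)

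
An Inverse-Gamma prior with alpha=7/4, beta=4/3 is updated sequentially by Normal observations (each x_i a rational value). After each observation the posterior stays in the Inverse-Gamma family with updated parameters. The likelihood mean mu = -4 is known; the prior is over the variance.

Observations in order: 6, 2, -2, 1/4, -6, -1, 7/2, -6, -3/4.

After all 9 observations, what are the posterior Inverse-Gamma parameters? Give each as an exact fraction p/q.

alpha=25/4, beta=5869/48

obs 1: x=6 → posterior Inverse-Gamma(9/4, 154/3)
obs 2: x=2 → posterior Inverse-Gamma(11/4, 208/3)
obs 3: x=-2 → posterior Inverse-Gamma(13/4, 214/3)
obs 4: x=1/4 → posterior Inverse-Gamma(15/4, 7715/96)
obs 5: x=-6 → posterior Inverse-Gamma(17/4, 7907/96)
obs 6: x=-1 → posterior Inverse-Gamma(19/4, 8339/96)
obs 7: x=7/2 → posterior Inverse-Gamma(21/4, 11039/96)
obs 8: x=-6 → posterior Inverse-Gamma(23/4, 11231/96)
obs 9: x=-3/4 → posterior Inverse-Gamma(25/4, 5869/48)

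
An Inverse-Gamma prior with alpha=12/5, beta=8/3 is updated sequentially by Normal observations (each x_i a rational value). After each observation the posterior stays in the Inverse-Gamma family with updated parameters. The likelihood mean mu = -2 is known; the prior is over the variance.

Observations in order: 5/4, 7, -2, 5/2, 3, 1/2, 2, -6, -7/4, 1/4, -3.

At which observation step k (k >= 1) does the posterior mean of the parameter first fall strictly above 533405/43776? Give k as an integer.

k = 2

obs 1: x=5/4 → posterior Inverse-Gamma(29/10, 763/96)
obs 2: x=7 → posterior Inverse-Gamma(17/5, 4651/96)
obs 3: x=-2 → posterior Inverse-Gamma(39/10, 4651/96)
obs 4: x=5/2 → posterior Inverse-Gamma(22/5, 5623/96)
obs 5: x=3 → posterior Inverse-Gamma(49/10, 6823/96)
obs 6: x=1/2 → posterior Inverse-Gamma(27/5, 7123/96)
obs 7: x=2 → posterior Inverse-Gamma(59/10, 7891/96)
obs 8: x=-6 → posterior Inverse-Gamma(32/5, 8659/96)
obs 9: x=-7/4 → posterior Inverse-Gamma(69/10, 4331/48)
obs 10: x=1/4 → posterior Inverse-Gamma(37/5, 8905/96)
obs 11: x=-3 → posterior Inverse-Gamma(79/10, 8953/96)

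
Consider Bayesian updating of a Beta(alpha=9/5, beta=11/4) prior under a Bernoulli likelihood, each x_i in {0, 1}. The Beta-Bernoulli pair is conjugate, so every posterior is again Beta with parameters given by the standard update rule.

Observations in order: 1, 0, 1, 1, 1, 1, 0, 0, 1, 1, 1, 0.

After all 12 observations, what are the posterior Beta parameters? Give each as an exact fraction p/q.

obs 1: x=1 → posterior Beta(14/5, 11/4)
obs 2: x=0 → posterior Beta(14/5, 15/4)
obs 3: x=1 → posterior Beta(19/5, 15/4)
obs 4: x=1 → posterior Beta(24/5, 15/4)
obs 5: x=1 → posterior Beta(29/5, 15/4)
obs 6: x=1 → posterior Beta(34/5, 15/4)
obs 7: x=0 → posterior Beta(34/5, 19/4)
obs 8: x=0 → posterior Beta(34/5, 23/4)
obs 9: x=1 → posterior Beta(39/5, 23/4)
obs 10: x=1 → posterior Beta(44/5, 23/4)
obs 11: x=1 → posterior Beta(49/5, 23/4)
obs 12: x=0 → posterior Beta(49/5, 27/4)

alpha=49/5, beta=27/4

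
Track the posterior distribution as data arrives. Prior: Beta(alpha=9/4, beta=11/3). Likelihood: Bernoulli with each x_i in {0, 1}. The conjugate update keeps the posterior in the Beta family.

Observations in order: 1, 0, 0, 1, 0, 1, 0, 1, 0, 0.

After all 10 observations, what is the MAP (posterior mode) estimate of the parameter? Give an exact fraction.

obs 1: x=1 → posterior Beta(13/4, 11/3)
obs 2: x=0 → posterior Beta(13/4, 14/3)
obs 3: x=0 → posterior Beta(13/4, 17/3)
obs 4: x=1 → posterior Beta(17/4, 17/3)
obs 5: x=0 → posterior Beta(17/4, 20/3)
obs 6: x=1 → posterior Beta(21/4, 20/3)
obs 7: x=0 → posterior Beta(21/4, 23/3)
obs 8: x=1 → posterior Beta(25/4, 23/3)
obs 9: x=0 → posterior Beta(25/4, 26/3)
obs 10: x=0 → posterior Beta(25/4, 29/3)

63/167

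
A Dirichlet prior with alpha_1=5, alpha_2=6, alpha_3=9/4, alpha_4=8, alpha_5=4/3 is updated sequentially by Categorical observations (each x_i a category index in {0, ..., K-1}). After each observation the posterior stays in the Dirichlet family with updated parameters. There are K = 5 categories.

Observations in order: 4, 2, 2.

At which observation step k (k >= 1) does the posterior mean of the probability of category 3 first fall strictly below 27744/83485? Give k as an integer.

k = 2

obs 1: x=4 → posterior Dirichlet(5, 6, 9/4, 8, 7/3)
obs 2: x=2 → posterior Dirichlet(5, 6, 13/4, 8, 7/3)
obs 3: x=2 → posterior Dirichlet(5, 6, 17/4, 8, 7/3)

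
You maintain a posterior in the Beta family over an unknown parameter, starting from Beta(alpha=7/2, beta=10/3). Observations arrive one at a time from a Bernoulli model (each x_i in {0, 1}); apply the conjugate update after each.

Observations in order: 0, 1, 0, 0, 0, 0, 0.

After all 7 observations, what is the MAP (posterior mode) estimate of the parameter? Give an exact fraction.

obs 1: x=0 → posterior Beta(7/2, 13/3)
obs 2: x=1 → posterior Beta(9/2, 13/3)
obs 3: x=0 → posterior Beta(9/2, 16/3)
obs 4: x=0 → posterior Beta(9/2, 19/3)
obs 5: x=0 → posterior Beta(9/2, 22/3)
obs 6: x=0 → posterior Beta(9/2, 25/3)
obs 7: x=0 → posterior Beta(9/2, 28/3)

21/71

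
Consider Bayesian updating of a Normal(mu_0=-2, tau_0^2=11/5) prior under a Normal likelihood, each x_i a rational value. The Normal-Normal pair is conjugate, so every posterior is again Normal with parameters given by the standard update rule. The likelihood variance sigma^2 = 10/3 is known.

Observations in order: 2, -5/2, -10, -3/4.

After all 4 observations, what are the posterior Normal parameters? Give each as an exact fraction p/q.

mu_0=-145/56, tau_0^2=55/91

obs 1: x=2 → posterior Normal(-34/83, 110/83)
obs 2: x=-5/2 → posterior Normal(-233/232, 55/58)
obs 3: x=-10 → posterior Normal(-893/298, 110/149)
obs 4: x=-3/4 → posterior Normal(-145/56, 55/91)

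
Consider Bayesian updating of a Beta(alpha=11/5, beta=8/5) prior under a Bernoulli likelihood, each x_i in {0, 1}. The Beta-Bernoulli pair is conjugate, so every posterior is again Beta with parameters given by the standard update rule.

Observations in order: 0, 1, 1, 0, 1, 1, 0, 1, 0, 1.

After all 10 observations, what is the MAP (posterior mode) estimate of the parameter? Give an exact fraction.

obs 1: x=0 → posterior Beta(11/5, 13/5)
obs 2: x=1 → posterior Beta(16/5, 13/5)
obs 3: x=1 → posterior Beta(21/5, 13/5)
obs 4: x=0 → posterior Beta(21/5, 18/5)
obs 5: x=1 → posterior Beta(26/5, 18/5)
obs 6: x=1 → posterior Beta(31/5, 18/5)
obs 7: x=0 → posterior Beta(31/5, 23/5)
obs 8: x=1 → posterior Beta(36/5, 23/5)
obs 9: x=0 → posterior Beta(36/5, 28/5)
obs 10: x=1 → posterior Beta(41/5, 28/5)

36/59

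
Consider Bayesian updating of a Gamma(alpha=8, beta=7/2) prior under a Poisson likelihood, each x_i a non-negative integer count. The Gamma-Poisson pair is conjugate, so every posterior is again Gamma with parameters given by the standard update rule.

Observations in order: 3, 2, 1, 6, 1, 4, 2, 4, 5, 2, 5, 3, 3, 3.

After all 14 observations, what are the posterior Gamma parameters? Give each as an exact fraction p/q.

obs 1: x=3 → posterior Gamma(11, 9/2)
obs 2: x=2 → posterior Gamma(13, 11/2)
obs 3: x=1 → posterior Gamma(14, 13/2)
obs 4: x=6 → posterior Gamma(20, 15/2)
obs 5: x=1 → posterior Gamma(21, 17/2)
obs 6: x=4 → posterior Gamma(25, 19/2)
obs 7: x=2 → posterior Gamma(27, 21/2)
obs 8: x=4 → posterior Gamma(31, 23/2)
obs 9: x=5 → posterior Gamma(36, 25/2)
obs 10: x=2 → posterior Gamma(38, 27/2)
obs 11: x=5 → posterior Gamma(43, 29/2)
obs 12: x=3 → posterior Gamma(46, 31/2)
obs 13: x=3 → posterior Gamma(49, 33/2)
obs 14: x=3 → posterior Gamma(52, 35/2)

alpha=52, beta=35/2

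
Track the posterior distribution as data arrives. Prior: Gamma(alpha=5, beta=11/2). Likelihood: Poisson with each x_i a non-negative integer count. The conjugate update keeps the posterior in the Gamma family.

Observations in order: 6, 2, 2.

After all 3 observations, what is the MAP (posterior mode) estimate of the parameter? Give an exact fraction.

obs 1: x=6 → posterior Gamma(11, 13/2)
obs 2: x=2 → posterior Gamma(13, 15/2)
obs 3: x=2 → posterior Gamma(15, 17/2)

28/17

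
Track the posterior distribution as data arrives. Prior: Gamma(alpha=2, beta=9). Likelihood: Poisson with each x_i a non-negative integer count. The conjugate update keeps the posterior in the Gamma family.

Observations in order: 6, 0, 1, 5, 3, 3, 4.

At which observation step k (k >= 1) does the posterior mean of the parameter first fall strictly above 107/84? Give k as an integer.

k = 6

obs 1: x=6 → posterior Gamma(8, 10)
obs 2: x=0 → posterior Gamma(8, 11)
obs 3: x=1 → posterior Gamma(9, 12)
obs 4: x=5 → posterior Gamma(14, 13)
obs 5: x=3 → posterior Gamma(17, 14)
obs 6: x=3 → posterior Gamma(20, 15)
obs 7: x=4 → posterior Gamma(24, 16)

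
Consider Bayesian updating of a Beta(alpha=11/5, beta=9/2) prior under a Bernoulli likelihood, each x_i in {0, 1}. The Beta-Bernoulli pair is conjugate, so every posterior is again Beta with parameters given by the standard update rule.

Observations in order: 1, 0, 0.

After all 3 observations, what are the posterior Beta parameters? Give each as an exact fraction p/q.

alpha=16/5, beta=13/2

obs 1: x=1 → posterior Beta(16/5, 9/2)
obs 2: x=0 → posterior Beta(16/5, 11/2)
obs 3: x=0 → posterior Beta(16/5, 13/2)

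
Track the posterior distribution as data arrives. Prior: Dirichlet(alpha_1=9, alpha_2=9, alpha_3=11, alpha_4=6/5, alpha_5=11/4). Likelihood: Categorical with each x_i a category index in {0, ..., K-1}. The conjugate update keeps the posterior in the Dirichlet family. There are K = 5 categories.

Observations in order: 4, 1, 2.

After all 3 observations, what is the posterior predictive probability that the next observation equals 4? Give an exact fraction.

75/719

obs 1: x=4 → posterior Dirichlet(9, 9, 11, 6/5, 15/4)
obs 2: x=1 → posterior Dirichlet(9, 10, 11, 6/5, 15/4)
obs 3: x=2 → posterior Dirichlet(9, 10, 12, 6/5, 15/4)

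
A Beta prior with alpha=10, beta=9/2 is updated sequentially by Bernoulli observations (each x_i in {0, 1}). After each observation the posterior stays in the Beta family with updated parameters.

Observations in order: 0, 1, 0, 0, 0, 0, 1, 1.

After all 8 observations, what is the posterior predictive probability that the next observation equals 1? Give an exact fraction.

26/45

obs 1: x=0 → posterior Beta(10, 11/2)
obs 2: x=1 → posterior Beta(11, 11/2)
obs 3: x=0 → posterior Beta(11, 13/2)
obs 4: x=0 → posterior Beta(11, 15/2)
obs 5: x=0 → posterior Beta(11, 17/2)
obs 6: x=0 → posterior Beta(11, 19/2)
obs 7: x=1 → posterior Beta(12, 19/2)
obs 8: x=1 → posterior Beta(13, 19/2)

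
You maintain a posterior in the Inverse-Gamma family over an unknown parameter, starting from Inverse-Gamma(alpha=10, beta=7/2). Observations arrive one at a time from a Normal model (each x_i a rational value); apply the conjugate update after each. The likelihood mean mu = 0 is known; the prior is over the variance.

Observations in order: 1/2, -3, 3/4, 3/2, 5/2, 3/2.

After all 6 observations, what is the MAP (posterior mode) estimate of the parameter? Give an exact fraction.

63/64

obs 1: x=1/2 → posterior Inverse-Gamma(21/2, 29/8)
obs 2: x=-3 → posterior Inverse-Gamma(11, 65/8)
obs 3: x=3/4 → posterior Inverse-Gamma(23/2, 269/32)
obs 4: x=3/2 → posterior Inverse-Gamma(12, 305/32)
obs 5: x=5/2 → posterior Inverse-Gamma(25/2, 405/32)
obs 6: x=3/2 → posterior Inverse-Gamma(13, 441/32)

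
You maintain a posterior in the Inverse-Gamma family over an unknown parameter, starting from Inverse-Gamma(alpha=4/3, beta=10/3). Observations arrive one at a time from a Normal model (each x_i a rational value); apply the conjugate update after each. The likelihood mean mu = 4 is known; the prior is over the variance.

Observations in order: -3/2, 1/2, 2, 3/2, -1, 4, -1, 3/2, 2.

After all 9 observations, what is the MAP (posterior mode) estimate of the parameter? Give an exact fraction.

obs 1: x=-3/2 → posterior Inverse-Gamma(11/6, 443/24)
obs 2: x=1/2 → posterior Inverse-Gamma(7/3, 295/12)
obs 3: x=2 → posterior Inverse-Gamma(17/6, 319/12)
obs 4: x=3/2 → posterior Inverse-Gamma(10/3, 713/24)
obs 5: x=-1 → posterior Inverse-Gamma(23/6, 1013/24)
obs 6: x=4 → posterior Inverse-Gamma(13/3, 1013/24)
obs 7: x=-1 → posterior Inverse-Gamma(29/6, 1313/24)
obs 8: x=3/2 → posterior Inverse-Gamma(16/3, 347/6)
obs 9: x=2 → posterior Inverse-Gamma(35/6, 359/6)

359/41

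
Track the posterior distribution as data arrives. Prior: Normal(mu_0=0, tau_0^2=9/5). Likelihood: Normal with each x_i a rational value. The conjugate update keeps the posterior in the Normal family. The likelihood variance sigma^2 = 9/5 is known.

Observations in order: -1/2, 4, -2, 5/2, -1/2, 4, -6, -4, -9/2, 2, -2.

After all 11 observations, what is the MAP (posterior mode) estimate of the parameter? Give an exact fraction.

obs 1: x=-1/2 → posterior Normal(-1/4, 9/10)
obs 2: x=4 → posterior Normal(7/6, 3/5)
obs 3: x=-2 → posterior Normal(3/8, 9/20)
obs 4: x=5/2 → posterior Normal(4/5, 9/25)
obs 5: x=-1/2 → posterior Normal(7/12, 3/10)
obs 6: x=4 → posterior Normal(15/14, 9/35)
obs 7: x=-6 → posterior Normal(3/16, 9/40)
obs 8: x=-4 → posterior Normal(-5/18, 1/5)
obs 9: x=-9/2 → posterior Normal(-7/10, 9/50)
obs 10: x=2 → posterior Normal(-5/11, 9/55)
obs 11: x=-2 → posterior Normal(-7/12, 3/20)

-7/12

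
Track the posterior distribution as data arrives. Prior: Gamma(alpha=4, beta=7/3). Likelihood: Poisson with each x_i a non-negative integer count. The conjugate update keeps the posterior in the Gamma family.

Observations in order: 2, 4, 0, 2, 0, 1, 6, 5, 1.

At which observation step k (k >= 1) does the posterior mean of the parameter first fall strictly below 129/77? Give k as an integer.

k = 5

obs 1: x=2 → posterior Gamma(6, 10/3)
obs 2: x=4 → posterior Gamma(10, 13/3)
obs 3: x=0 → posterior Gamma(10, 16/3)
obs 4: x=2 → posterior Gamma(12, 19/3)
obs 5: x=0 → posterior Gamma(12, 22/3)
obs 6: x=1 → posterior Gamma(13, 25/3)
obs 7: x=6 → posterior Gamma(19, 28/3)
obs 8: x=5 → posterior Gamma(24, 31/3)
obs 9: x=1 → posterior Gamma(25, 34/3)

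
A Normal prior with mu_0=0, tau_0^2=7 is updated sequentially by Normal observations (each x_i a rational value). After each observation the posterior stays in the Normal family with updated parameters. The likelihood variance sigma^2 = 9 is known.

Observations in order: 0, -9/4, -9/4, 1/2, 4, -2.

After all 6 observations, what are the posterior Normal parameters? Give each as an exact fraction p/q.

mu_0=-14/51, tau_0^2=21/17

obs 1: x=0 → posterior Normal(0, 63/16)
obs 2: x=-9/4 → posterior Normal(-63/92, 63/23)
obs 3: x=-9/4 → posterior Normal(-21/20, 21/10)
obs 4: x=1/2 → posterior Normal(-28/37, 63/37)
obs 5: x=4 → posterior Normal(0, 63/44)
obs 6: x=-2 → posterior Normal(-14/51, 21/17)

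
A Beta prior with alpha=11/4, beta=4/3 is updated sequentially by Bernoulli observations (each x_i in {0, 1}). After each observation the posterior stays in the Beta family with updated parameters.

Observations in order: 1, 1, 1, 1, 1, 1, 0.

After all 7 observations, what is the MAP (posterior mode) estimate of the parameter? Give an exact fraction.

93/109

obs 1: x=1 → posterior Beta(15/4, 4/3)
obs 2: x=1 → posterior Beta(19/4, 4/3)
obs 3: x=1 → posterior Beta(23/4, 4/3)
obs 4: x=1 → posterior Beta(27/4, 4/3)
obs 5: x=1 → posterior Beta(31/4, 4/3)
obs 6: x=1 → posterior Beta(35/4, 4/3)
obs 7: x=0 → posterior Beta(35/4, 7/3)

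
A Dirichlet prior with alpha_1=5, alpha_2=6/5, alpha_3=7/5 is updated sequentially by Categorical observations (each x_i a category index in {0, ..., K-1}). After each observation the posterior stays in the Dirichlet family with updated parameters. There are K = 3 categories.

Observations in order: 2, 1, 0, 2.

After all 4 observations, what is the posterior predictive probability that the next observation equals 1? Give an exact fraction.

obs 1: x=2 → posterior Dirichlet(5, 6/5, 12/5)
obs 2: x=1 → posterior Dirichlet(5, 11/5, 12/5)
obs 3: x=0 → posterior Dirichlet(6, 11/5, 12/5)
obs 4: x=2 → posterior Dirichlet(6, 11/5, 17/5)

11/58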